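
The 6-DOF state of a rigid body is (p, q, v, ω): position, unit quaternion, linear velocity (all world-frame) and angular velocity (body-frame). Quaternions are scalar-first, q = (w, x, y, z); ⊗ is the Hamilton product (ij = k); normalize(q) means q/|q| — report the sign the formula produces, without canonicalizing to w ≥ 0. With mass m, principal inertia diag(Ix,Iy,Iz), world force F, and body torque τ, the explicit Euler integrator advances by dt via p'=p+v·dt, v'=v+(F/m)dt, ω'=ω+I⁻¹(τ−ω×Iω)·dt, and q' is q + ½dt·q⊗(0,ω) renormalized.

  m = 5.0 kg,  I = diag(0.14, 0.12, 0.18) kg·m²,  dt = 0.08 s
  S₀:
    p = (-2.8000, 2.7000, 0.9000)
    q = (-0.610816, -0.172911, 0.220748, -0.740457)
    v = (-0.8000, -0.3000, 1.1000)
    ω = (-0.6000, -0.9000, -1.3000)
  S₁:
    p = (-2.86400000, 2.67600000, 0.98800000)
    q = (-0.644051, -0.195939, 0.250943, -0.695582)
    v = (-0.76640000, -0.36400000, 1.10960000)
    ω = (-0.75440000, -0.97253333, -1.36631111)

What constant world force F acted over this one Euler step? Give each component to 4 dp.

v₁ − v₀ = (0.03360000, -0.06400000, 0.00960000)
F = m·Δv/dt = (2.1000, -4.0000, 0.6000)

F = (2.1000, -4.0000, 0.6000)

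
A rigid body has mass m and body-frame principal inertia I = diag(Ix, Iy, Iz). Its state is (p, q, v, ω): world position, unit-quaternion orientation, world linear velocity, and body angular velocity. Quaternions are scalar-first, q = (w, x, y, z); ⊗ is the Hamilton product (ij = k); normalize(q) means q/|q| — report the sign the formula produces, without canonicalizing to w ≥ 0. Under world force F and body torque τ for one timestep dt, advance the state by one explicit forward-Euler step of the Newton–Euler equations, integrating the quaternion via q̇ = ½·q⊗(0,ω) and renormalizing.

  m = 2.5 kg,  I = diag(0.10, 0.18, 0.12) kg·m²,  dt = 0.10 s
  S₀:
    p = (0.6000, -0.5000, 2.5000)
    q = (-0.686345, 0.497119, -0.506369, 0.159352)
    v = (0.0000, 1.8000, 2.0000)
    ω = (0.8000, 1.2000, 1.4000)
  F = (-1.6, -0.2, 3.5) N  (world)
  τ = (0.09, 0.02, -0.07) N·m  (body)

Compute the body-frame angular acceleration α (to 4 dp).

precession coupling ω×(Iω) = (-0.1008, -0.0224, 0.0768)
(τ − ω×Iω)/I = (1.9080, 0.2356, -1.2233)

α = (1.9080, 0.2356, -1.2233)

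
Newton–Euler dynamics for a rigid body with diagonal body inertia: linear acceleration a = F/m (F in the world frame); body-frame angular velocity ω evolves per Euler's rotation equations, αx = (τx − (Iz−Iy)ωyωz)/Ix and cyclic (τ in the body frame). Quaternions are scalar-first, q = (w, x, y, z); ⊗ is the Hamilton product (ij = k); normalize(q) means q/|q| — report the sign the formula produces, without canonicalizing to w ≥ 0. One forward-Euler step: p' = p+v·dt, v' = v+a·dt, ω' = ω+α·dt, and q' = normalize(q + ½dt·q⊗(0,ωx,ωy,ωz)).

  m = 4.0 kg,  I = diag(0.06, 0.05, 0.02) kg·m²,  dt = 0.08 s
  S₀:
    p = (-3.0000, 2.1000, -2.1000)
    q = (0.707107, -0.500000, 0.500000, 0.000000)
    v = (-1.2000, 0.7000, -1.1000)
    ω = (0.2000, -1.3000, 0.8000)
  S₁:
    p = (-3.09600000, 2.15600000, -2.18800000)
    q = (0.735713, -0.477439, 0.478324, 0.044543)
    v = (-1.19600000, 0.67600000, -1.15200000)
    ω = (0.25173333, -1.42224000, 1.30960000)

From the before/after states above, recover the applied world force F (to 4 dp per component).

v₁ − v₀ = (0.00400000, -0.02400000, -0.05200000)
F = m·Δv/dt = (0.2000, -1.2000, -2.6000)

F = (0.2000, -1.2000, -2.6000)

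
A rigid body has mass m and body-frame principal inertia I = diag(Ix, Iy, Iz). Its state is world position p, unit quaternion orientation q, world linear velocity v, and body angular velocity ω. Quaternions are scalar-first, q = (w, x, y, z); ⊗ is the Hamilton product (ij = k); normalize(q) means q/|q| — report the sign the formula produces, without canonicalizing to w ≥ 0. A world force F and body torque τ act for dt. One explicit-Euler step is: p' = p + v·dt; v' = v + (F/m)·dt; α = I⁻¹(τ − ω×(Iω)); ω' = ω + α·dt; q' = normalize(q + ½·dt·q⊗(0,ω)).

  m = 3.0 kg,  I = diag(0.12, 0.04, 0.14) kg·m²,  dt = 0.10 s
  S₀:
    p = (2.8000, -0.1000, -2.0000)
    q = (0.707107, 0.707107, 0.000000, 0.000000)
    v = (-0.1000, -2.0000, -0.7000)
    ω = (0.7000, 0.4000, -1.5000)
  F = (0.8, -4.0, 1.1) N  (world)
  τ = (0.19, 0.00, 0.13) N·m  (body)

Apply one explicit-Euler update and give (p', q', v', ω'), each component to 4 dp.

p' = (2.7900, -0.3000, -2.0700)
q' = (0.6799, 0.7292, 0.0669, -0.0388)
v' = (-0.0733, -2.1333, -0.6633)
ω' = (0.9083, 0.3475, -1.3911)

precession coupling ω×(Iω) = (-0.0600, 0.0210, -0.0224)
α = I⁻¹(τ − ω×Iω) = (2.0833, -0.5250, 1.0886)
ω + α·dt = (0.9083, 0.3475, -1.3911)
2q̇ = q⊗(0,ω) = (-0.4949749, 0.4949749, 1.3435033, -0.7778177)
q + ½dt·q⊗(0,ω), renormalized = (0.6799, 0.7292, 0.0669, -0.0388)
p + v·dt = (2.7900, -0.3000, -2.0700)
v' = v + a·dt = (-0.0733, -2.1333, -0.6633)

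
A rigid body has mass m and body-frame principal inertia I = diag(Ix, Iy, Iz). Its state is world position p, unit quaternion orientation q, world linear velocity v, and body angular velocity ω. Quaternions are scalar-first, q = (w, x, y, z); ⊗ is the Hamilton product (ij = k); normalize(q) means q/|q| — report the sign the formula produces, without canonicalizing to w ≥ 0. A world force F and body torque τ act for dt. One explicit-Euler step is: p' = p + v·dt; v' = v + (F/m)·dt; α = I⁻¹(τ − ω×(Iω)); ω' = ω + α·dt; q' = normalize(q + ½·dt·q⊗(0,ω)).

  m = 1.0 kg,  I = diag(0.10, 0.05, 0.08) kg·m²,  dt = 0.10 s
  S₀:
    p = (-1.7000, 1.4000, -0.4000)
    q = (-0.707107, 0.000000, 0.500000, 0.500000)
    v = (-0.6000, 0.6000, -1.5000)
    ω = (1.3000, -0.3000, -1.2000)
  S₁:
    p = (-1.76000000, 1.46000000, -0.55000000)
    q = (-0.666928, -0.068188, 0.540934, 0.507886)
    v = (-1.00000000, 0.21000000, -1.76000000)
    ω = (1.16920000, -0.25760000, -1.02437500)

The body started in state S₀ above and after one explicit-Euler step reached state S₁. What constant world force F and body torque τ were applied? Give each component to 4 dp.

F = (-4.0000, -3.9000, -2.6000)
τ = (-0.1200, -0.0100, 0.1600)

Δω = ω₁−ω₀ = (-0.13080000, 0.04240000, 0.17562500)
gyro term ω₀×Iω₀ = (0.0108, -0.0312, 0.0195)
I·α + gyro = (-0.1200, -0.0100, 0.1600)
v₁ − v₀ = (-0.40000000, -0.39000000, -0.26000000)
applied force F = (-4.0000, -3.9000, -2.6000)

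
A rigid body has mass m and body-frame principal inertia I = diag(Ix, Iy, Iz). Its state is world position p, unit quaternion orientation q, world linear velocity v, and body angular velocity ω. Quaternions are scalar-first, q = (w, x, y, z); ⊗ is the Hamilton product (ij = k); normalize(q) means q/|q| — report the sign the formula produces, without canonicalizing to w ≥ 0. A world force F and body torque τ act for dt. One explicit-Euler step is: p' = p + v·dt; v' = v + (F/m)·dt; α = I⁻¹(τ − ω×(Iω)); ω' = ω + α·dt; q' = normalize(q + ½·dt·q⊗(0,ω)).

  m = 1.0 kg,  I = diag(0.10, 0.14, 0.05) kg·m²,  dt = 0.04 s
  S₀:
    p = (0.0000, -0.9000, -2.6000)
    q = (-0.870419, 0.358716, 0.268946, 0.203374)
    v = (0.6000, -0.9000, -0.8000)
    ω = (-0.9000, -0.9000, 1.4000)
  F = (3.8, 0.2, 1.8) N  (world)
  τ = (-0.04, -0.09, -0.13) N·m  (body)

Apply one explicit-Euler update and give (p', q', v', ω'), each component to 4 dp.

a = (3.8000, 0.2000, 1.8000)
new position p' = (0.0240, -0.9360, -2.6320)
new velocity v' = (0.7520, -0.8920, -0.7280)
precession coupling ω×(Iω) = (0.1134, -0.0630, 0.0324)
(τ − ω×Iω)/I = (-1.5340, -0.1929, -3.2480)
ω' = ω + α·dt = (-0.9614, -0.9077, 1.2701)
Hamilton product q⊗(0,ω) = (0.2801722, 1.3429381, 0.0981381, -1.2993796)
updated quaternion q' = (-0.8642, 0.3853, 0.2707, 0.1773)

p' = (0.0240, -0.9360, -2.6320)
q' = (-0.8642, 0.3853, 0.2707, 0.1773)
v' = (0.7520, -0.8920, -0.7280)
ω' = (-0.9614, -0.9077, 1.2701)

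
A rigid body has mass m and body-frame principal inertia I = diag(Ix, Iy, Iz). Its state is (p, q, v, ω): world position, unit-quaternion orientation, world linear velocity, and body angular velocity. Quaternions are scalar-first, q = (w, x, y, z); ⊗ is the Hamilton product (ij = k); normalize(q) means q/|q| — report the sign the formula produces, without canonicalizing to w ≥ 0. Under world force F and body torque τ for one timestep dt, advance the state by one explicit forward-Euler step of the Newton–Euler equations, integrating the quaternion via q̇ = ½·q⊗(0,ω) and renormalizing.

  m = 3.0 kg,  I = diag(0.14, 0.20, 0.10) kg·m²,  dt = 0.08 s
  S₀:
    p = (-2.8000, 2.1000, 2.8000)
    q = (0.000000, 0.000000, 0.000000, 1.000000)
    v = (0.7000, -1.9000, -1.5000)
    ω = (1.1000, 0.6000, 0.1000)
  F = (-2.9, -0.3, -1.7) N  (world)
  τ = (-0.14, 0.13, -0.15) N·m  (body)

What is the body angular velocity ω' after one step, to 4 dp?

α = I⁻¹(τ − ω×Iω) = (-0.9571, 0.6280, -1.8960)
new body rate ω' = (1.0234, 0.6502, -0.0517)

ω' = (1.0234, 0.6502, -0.0517)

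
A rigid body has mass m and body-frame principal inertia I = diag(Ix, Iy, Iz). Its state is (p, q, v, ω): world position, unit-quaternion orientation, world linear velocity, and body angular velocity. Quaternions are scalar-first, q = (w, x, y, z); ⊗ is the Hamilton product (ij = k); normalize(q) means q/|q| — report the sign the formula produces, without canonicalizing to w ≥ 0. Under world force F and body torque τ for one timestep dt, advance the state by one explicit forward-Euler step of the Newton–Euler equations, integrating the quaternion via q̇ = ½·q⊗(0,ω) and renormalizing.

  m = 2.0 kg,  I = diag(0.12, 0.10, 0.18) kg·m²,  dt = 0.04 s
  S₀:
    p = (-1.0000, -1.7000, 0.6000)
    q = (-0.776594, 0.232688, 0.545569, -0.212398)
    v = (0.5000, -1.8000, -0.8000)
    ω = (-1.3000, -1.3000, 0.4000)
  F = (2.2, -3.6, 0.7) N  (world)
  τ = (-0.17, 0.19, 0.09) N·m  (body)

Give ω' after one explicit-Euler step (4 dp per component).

ω' = (-1.3428, -1.2365, 0.4275)

precession coupling ω×(Iω) = (-0.0416, 0.0312, -0.0338)
angular accel α = (-1.0700, 1.5880, 0.6878)
ω + α·dt = (-1.3428, -1.2365, 0.4275)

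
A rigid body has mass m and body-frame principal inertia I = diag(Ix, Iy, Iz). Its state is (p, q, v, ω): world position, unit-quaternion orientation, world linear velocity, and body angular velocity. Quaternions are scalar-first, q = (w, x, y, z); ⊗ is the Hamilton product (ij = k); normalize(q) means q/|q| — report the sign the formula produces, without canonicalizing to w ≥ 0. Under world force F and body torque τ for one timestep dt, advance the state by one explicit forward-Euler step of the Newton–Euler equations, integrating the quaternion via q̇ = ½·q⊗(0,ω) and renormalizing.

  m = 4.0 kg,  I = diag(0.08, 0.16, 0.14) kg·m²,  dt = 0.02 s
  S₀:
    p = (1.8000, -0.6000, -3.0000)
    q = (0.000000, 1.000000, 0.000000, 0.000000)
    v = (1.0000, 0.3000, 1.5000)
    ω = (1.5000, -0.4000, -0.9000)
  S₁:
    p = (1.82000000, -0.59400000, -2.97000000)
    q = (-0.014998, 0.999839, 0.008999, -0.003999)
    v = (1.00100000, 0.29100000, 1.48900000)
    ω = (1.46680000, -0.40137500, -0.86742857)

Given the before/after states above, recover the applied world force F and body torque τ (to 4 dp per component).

F = (0.2000, -1.8000, -2.2000)
τ = (-0.1400, 0.0700, 0.1800)

ω₁ − ω₀ = (-0.03320000, -0.00137500, 0.03257143)
precession coupling = (-0.0072, 0.0810, -0.0480)
applied torque τ = (-0.1400, 0.0700, 0.1800)
v₁ − v₀ = (0.00100000, -0.00900000, -0.01100000)
applied force F = (0.2000, -1.8000, -2.2000)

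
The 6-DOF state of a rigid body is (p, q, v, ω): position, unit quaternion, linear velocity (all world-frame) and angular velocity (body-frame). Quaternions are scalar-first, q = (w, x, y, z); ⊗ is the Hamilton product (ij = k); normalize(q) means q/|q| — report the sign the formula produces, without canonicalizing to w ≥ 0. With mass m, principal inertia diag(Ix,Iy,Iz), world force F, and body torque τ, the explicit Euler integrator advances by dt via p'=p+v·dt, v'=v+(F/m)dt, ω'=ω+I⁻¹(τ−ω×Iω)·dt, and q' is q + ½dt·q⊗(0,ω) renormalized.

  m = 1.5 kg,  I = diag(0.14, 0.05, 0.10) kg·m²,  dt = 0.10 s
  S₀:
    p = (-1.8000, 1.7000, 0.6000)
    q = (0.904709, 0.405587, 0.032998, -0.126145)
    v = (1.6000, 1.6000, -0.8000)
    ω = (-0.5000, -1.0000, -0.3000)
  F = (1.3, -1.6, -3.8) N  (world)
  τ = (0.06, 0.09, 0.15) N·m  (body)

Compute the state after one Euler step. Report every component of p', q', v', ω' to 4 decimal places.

a = (0.8667, -1.0667, -2.5333)
new position p' = (-1.6400, 1.8600, 0.5200)
v + (F/m)dt = (1.6867, 1.4933, -1.0533)
(τ − ω×Iω)/I = (0.3214, 1.6800, 1.9500)
ω + α·dt = (-0.4679, -0.8320, -0.1050)
Hamilton product q⊗(0,ω) = (0.1979480, -0.5883989, -0.7199604, -0.6605007)
updated quaternion q' = (0.9131, 0.3755, -0.0030, -0.1589)

p' = (-1.6400, 1.8600, 0.5200)
q' = (0.9131, 0.3755, -0.0030, -0.1589)
v' = (1.6867, 1.4933, -1.0533)
ω' = (-0.4679, -0.8320, -0.1050)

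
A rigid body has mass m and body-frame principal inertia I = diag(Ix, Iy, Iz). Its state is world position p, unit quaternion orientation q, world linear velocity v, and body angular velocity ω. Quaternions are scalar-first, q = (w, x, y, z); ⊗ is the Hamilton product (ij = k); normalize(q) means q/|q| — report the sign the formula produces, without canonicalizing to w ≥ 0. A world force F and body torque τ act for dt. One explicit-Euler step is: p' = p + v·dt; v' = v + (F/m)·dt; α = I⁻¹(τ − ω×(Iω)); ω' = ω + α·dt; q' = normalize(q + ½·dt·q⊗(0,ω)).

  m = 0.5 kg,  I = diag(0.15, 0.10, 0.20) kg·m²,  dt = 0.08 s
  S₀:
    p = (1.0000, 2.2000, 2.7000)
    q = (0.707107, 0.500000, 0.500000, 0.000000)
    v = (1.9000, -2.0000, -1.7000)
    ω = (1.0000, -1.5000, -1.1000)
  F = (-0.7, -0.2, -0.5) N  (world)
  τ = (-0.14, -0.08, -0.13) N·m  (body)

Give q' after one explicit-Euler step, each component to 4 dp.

q' = (0.7146, 0.5045, 0.4779, -0.0808)

Hamilton product q⊗(0,ω) = (0.2500000, 0.1571070, -0.5106605, -2.0278177)
q' = normalize(q + ½dt·q⊗(0,ω)) = (0.7146, 0.5045, 0.4779, -0.0808)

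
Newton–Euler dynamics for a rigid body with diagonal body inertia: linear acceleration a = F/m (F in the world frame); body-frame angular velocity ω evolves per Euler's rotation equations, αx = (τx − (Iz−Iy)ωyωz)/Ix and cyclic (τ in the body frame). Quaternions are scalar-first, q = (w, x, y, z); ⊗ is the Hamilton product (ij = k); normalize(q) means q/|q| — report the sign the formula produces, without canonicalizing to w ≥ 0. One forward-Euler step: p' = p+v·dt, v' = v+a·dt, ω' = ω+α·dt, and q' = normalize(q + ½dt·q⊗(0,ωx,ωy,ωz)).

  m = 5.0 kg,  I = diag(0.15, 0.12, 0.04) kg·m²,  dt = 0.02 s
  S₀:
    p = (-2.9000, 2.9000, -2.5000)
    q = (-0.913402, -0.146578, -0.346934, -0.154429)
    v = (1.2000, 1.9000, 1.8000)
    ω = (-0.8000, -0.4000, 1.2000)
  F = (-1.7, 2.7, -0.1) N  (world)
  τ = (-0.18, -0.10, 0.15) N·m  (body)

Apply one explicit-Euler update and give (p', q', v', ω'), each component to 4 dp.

p + v·dt = (-2.8760, 2.9380, -2.4640)
v' = v + a·dt = (1.1932, 1.9108, 1.7996)
gyro term ω×Iω = (0.0384, -0.1056, -0.0096)
(τ − ω×Iω)/I = (-1.4560, 0.0467, 3.9900)
new body rate ω' = (-0.8291, -0.3991, 1.2798)
Hamilton product q⊗(0,ω) = (-0.0707212, 0.2526292, 0.6647976, -1.3149984)
updated quaternion q' = (-0.9140, -0.1440, -0.3402, -0.1676)

p' = (-2.8760, 2.9380, -2.4640)
q' = (-0.9140, -0.1440, -0.3402, -0.1676)
v' = (1.1932, 1.9108, 1.7996)
ω' = (-0.8291, -0.3991, 1.2798)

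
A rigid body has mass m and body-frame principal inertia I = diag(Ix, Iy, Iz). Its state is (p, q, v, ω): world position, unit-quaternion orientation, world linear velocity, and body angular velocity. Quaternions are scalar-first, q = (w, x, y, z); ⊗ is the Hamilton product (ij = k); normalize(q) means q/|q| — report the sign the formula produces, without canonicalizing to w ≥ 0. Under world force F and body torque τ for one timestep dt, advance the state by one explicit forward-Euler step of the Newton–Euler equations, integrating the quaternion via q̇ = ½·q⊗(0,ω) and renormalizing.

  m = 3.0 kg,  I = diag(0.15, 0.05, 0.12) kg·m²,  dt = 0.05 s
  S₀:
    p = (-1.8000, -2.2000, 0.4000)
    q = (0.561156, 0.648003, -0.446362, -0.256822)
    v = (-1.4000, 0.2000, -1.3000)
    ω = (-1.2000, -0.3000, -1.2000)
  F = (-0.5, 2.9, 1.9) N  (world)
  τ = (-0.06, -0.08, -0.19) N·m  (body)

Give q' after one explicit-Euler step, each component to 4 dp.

q' = (0.5690, 0.6420, -0.4230, -0.2916)

Hamilton product q⊗(0,ω) = (0.3355086, -0.2147994, 0.9174432, -1.4034225)
q + ½dt·q⊗(0,ω), renormalized = (0.5690, 0.6420, -0.4230, -0.2916)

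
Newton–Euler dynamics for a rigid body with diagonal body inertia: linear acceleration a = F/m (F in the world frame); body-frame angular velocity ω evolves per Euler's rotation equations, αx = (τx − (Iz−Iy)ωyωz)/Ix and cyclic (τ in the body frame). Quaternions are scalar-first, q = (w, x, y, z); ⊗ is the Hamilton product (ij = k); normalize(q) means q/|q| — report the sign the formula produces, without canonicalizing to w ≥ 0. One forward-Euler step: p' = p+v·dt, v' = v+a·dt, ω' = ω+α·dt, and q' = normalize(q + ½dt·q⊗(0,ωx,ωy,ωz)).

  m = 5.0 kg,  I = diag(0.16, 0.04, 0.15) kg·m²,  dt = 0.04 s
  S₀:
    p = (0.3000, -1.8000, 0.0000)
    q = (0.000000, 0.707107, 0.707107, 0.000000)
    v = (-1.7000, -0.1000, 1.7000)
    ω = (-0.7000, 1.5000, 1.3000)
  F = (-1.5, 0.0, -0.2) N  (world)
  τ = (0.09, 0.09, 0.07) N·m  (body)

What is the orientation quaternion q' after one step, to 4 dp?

q⊗(0,ω) = (-0.5656856, 0.9192391, -0.9192391, 1.5556354)
updated quaternion q' = (-0.0113, 0.7248, 0.6881, 0.0311)

q' = (-0.0113, 0.7248, 0.6881, 0.0311)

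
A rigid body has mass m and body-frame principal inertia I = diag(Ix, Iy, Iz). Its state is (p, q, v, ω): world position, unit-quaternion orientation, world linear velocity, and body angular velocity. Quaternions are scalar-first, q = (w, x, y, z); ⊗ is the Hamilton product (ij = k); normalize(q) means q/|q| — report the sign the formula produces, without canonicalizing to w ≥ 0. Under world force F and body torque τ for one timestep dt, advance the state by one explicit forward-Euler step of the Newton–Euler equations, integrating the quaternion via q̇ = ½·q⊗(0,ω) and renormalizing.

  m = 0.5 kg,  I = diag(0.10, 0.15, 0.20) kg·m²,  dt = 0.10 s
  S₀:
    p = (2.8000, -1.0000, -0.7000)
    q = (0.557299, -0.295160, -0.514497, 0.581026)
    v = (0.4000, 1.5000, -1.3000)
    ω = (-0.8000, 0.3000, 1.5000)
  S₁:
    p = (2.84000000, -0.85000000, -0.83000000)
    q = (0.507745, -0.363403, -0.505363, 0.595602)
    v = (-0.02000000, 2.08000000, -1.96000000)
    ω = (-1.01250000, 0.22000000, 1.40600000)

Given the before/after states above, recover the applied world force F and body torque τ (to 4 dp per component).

F = (-2.1000, 2.9000, -3.3000)
τ = (-0.1900, 0.0000, -0.2000)

ω₁ − ω₀ = (-0.21250000, -0.08000000, -0.09400000)
precession coupling = (0.0225, 0.1200, -0.0120)
applied torque τ = (-0.1900, 0.0000, -0.2000)
Δv = v₁−v₀ = (-0.42000000, 0.58000000, -0.66000000)
F = m·Δv/dt = (-2.1000, 2.9000, -3.3000)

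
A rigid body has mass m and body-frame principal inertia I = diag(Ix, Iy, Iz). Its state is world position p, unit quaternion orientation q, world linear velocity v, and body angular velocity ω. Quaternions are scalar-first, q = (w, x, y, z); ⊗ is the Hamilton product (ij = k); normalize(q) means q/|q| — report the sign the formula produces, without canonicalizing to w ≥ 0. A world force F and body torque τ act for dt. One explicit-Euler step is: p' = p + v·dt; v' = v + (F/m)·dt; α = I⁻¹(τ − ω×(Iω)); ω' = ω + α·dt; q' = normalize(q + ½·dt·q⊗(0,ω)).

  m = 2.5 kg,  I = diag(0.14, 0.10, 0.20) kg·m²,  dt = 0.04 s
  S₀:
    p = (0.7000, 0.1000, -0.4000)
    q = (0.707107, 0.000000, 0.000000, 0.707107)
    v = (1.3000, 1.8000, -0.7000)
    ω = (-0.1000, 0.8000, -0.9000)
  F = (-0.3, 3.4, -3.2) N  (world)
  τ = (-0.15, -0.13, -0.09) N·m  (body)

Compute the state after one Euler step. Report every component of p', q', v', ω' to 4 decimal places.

p' = (0.7520, 0.1720, -0.4280)
q' = (0.7196, -0.0127, 0.0099, 0.6942)
v' = (1.2952, 1.8544, -0.7512)
ω' = (-0.1223, 0.7502, -0.9186)

new position p' = (0.7520, 0.1720, -0.4280)
v' = v + a·dt = (1.2952, 1.8544, -0.7512)
ω×(Iω) gyroscopic = (-0.0720, -0.0054, 0.0032)
angular accel α = (-0.5571, -1.2460, -0.4660)
ω' = ω + α·dt = (-0.1223, 0.7502, -0.9186)
2q̇ = q⊗(0,ω) = (0.6363963, -0.6363963, 0.4949749, -0.6363963)
q + ½dt·q⊗(0,ω), renormalized = (0.7196, -0.0127, 0.0099, 0.6942)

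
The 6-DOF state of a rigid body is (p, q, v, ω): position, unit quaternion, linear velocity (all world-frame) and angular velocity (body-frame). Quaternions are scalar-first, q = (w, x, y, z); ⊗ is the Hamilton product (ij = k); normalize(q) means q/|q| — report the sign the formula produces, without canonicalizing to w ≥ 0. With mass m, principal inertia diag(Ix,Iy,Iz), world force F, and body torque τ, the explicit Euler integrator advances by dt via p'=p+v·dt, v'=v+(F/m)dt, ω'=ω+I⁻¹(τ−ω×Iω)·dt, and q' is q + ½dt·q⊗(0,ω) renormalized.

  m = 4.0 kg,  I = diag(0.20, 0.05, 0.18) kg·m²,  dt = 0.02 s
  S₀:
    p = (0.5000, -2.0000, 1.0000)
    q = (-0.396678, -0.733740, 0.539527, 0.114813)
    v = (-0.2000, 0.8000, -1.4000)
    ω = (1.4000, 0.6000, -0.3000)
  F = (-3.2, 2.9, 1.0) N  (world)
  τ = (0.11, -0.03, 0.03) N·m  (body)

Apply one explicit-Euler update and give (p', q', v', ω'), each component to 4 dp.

p + v·dt = (0.4960, -1.9840, 0.9720)
new velocity v' = (-0.2160, 0.8145, -1.3950)
α = I⁻¹(τ − ω×Iω) = (0.6670, -0.4320, 0.8667)
new body rate ω' = (1.4133, 0.5914, -0.2827)
Hamilton product q⊗(0,ω) = (0.7379637, -0.7860951, -0.2973906, -1.0765784)
q' = normalize(q + ½dt·q⊗(0,ω)) = (-0.3893, -0.7415, 0.5365, 0.1040)

p' = (0.4960, -1.9840, 0.9720)
q' = (-0.3893, -0.7415, 0.5365, 0.1040)
v' = (-0.2160, 0.8145, -1.3950)
ω' = (1.4133, 0.5914, -0.2827)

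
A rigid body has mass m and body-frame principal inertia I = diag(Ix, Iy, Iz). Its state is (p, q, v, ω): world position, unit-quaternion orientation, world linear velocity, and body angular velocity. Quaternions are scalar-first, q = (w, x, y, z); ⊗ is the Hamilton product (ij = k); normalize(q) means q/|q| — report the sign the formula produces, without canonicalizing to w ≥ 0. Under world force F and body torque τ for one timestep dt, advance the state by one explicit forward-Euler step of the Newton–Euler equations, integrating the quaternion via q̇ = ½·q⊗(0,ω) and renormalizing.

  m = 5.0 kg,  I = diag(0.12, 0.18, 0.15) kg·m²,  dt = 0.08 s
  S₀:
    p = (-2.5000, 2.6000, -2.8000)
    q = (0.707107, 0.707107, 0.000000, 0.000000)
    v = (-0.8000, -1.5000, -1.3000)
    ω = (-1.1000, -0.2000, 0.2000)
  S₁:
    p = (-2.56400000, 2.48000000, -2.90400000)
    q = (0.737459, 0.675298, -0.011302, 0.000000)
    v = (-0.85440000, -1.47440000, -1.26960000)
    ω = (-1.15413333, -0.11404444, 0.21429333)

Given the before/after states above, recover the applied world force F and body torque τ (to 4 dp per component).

v₁ − v₀ = (-0.05440000, 0.02560000, 0.03040000)
F = m·Δv/dt = (-3.4000, 1.6000, 1.9000)
rate change Δω = (-0.05413333, 0.08595556, 0.01429333)
ω₀×(Iω₀) = (0.0012, 0.0066, 0.0132)
applied torque τ = (-0.0800, 0.2000, 0.0400)

F = (-3.4000, 1.6000, 1.9000)
τ = (-0.0800, 0.2000, 0.0400)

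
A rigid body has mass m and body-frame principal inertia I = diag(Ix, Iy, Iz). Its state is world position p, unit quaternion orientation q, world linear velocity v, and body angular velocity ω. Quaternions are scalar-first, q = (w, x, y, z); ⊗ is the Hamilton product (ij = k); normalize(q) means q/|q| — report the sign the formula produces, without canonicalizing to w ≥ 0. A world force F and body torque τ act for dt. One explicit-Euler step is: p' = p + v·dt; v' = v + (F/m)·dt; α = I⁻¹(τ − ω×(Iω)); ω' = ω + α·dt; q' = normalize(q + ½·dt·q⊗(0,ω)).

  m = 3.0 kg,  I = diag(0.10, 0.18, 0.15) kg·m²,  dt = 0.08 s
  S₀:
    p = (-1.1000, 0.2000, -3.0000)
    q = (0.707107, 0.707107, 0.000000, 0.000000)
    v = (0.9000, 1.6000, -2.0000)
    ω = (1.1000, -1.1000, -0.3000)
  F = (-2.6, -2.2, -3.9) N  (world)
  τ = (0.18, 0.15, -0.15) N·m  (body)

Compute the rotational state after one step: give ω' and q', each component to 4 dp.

ω' = (1.2519, -1.0407, -0.3284)
q' = (0.6746, 0.7367, -0.0226, -0.0395)

gyro term ω×Iω = (-0.0099, 0.0165, -0.0968)
angular accel α = (1.8990, 0.7417, -0.3547)
new body rate ω' = (1.2519, -1.0407, -0.3284)
q⊗(0,ω) = (-0.7778177, 0.7778177, -0.5656856, -0.9899498)
updated quaternion q' = (0.6746, 0.7367, -0.0226, -0.0395)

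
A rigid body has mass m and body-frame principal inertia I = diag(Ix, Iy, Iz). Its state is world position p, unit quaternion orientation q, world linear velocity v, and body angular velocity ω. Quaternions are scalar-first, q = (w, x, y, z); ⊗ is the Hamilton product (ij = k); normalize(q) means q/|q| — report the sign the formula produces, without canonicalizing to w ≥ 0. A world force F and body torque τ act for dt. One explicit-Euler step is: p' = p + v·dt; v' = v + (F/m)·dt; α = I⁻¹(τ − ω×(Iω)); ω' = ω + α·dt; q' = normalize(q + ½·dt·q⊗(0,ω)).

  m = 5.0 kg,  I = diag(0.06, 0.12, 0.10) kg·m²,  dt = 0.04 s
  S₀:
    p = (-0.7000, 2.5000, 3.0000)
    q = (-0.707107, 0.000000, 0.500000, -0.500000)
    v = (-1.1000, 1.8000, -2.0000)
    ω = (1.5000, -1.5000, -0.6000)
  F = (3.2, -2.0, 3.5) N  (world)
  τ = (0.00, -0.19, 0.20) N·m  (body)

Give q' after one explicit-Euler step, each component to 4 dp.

q' = (-0.6974, -0.0422, 0.5057, -0.5060)

Hamilton product q⊗(0,ω) = (0.4500000, -2.1106605, 0.3106605, -0.3257358)
updated quaternion q' = (-0.6974, -0.0422, 0.5057, -0.5060)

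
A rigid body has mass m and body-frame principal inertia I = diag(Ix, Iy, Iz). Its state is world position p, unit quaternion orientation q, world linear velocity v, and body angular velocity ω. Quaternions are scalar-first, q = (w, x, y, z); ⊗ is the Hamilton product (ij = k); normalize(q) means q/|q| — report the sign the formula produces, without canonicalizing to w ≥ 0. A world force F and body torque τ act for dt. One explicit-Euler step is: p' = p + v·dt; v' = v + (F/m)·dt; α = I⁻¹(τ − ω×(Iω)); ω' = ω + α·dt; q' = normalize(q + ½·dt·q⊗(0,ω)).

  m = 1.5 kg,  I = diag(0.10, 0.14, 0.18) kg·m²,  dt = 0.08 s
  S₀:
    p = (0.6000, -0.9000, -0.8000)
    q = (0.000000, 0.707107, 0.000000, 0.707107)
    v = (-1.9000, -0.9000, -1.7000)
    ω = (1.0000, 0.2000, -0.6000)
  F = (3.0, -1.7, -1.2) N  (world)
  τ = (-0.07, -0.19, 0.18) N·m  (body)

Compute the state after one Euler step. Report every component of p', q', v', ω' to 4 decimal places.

p' = (0.4480, -0.9720, -0.9360)
q' = (-0.0113, 0.7007, 0.0452, 0.7120)
v' = (-1.7400, -0.9907, -1.7640)
ω' = (0.9478, 0.0640, -0.5236)

a = (2.0000, -1.1333, -0.8000)
new position p' = (0.4480, -0.9720, -0.9360)
new velocity v' = (-1.7400, -0.9907, -1.7640)
ω×(Iω) gyroscopic = (-0.0048, 0.0480, 0.0080)
(τ − ω×Iω)/I = (-0.6520, -1.7000, 0.9556)
ω' = ω + α·dt = (0.9478, 0.0640, -0.5236)
2q̇ = q⊗(0,ω) = (-0.2828428, -0.1414214, 1.1313712, 0.1414214)
q' = normalize(q + ½dt·q⊗(0,ω)) = (-0.0113, 0.7007, 0.0452, 0.7120)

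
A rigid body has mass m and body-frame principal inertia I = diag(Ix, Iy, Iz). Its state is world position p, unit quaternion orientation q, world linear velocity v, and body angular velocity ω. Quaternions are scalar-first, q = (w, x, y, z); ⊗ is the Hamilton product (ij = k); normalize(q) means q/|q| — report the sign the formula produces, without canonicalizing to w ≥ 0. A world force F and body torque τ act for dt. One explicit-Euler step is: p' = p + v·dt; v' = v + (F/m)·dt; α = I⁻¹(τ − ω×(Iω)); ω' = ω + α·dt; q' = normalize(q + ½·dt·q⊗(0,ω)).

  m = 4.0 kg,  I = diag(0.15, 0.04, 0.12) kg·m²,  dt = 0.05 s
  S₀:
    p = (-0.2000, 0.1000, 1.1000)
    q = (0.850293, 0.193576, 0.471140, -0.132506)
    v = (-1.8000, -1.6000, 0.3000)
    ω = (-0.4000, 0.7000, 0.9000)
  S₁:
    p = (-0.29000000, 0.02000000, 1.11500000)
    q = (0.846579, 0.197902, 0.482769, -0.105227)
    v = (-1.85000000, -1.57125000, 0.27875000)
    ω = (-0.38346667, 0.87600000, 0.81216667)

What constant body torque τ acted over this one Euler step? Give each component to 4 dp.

Δω = ω₁−ω₀ = (0.01653333, 0.17600000, -0.08783333)
ω₀×(Iω₀) = (0.0504, -0.0108, 0.0308)
I·α + gyro = (0.1000, 0.1300, -0.1800)

τ = (0.1000, 0.1300, -0.1800)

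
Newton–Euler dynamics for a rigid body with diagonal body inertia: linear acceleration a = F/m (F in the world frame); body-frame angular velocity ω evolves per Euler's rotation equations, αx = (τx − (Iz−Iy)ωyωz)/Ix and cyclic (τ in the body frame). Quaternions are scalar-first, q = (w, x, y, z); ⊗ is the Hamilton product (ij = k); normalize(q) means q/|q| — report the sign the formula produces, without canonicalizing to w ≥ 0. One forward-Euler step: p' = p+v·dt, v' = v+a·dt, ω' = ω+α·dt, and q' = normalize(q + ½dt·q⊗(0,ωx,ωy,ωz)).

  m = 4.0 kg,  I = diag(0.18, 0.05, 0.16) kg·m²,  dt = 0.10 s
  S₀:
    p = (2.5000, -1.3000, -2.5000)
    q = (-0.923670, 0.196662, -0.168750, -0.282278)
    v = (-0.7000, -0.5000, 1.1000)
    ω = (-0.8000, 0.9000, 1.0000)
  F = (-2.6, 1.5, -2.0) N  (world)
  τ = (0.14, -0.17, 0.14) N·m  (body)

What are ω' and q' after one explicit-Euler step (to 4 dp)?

ω' = (-0.7772, 0.5920, 1.0290)
q' = (-0.8914, 0.2371, -0.2082, -0.3254)

precession coupling ω×(Iω) = (0.0990, -0.0160, 0.0936)
α = I⁻¹(τ − ω×Iω) = (0.2278, -3.0800, 0.2900)
ω' = ω + α·dt = (-0.7772, 0.5920, 1.0290)
2q̇ = q⊗(0,ω) = (0.5914826, 0.8242362, -0.8021426, -0.8816742)
q' = normalize(q + ½dt·q⊗(0,ω)) = (-0.8914, 0.2371, -0.2082, -0.3254)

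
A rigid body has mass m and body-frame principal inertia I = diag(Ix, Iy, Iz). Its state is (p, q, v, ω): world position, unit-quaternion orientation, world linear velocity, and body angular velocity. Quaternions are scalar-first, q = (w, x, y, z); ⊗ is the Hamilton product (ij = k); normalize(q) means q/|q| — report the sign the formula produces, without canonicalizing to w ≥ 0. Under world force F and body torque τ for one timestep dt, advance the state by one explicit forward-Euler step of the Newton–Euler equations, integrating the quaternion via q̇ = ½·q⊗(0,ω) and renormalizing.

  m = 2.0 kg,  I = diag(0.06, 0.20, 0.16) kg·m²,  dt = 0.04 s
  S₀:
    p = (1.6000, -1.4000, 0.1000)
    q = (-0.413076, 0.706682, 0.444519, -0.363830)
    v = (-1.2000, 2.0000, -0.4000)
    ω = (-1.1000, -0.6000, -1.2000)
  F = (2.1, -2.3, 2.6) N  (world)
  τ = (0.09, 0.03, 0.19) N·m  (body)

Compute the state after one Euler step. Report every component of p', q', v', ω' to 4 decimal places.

p' = (1.5520, -1.3200, 0.0840)
q' = (-0.4007, 0.7003, 0.4742, -0.3524)
v' = (-1.1580, 1.9540, -0.3480)
ω' = (-1.0208, -0.5676, -1.1756)

angular accel α = (1.9800, 0.8100, 0.6100)
new body rate ω' = (-1.0208, -0.5676, -1.1756)
q⊗(0,ω) = (0.6074656, -0.2973372, 1.4960770, 0.5606529)
q' = normalize(q + ½dt·q⊗(0,ω)) = (-0.4007, 0.7003, 0.4742, -0.3524)
a = (1.0500, -1.1500, 1.3000)
new position p' = (1.5520, -1.3200, 0.0840)
v' = v + a·dt = (-1.1580, 1.9540, -0.3480)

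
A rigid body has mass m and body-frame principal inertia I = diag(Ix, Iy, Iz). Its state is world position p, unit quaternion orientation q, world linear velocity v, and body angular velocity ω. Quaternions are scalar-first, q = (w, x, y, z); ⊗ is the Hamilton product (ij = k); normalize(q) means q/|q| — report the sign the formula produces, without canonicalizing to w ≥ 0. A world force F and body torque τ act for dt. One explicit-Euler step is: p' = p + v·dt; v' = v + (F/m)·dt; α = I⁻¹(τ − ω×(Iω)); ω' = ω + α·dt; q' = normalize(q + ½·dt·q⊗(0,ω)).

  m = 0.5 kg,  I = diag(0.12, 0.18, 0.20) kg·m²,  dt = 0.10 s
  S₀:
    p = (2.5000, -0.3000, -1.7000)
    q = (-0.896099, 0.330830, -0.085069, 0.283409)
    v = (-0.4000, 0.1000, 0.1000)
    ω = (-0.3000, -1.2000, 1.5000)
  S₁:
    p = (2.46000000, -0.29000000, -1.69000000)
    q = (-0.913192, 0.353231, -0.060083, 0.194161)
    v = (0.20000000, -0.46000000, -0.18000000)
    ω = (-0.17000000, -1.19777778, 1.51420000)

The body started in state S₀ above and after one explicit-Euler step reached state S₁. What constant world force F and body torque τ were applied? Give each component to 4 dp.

F = (3.0000, -2.8000, -1.4000)
τ = (0.1200, 0.0400, 0.0500)

rate change Δω = (0.13000000, 0.00222222, 0.01420000)
gyro term ω₀×Iω₀ = (-0.0360, 0.0360, 0.0216)
I·α + gyro = (0.1200, 0.0400, 0.0500)
velocity change Δv = (0.60000000, -0.56000000, -0.28000000)
applied force F = (3.0000, -2.8000, -1.4000)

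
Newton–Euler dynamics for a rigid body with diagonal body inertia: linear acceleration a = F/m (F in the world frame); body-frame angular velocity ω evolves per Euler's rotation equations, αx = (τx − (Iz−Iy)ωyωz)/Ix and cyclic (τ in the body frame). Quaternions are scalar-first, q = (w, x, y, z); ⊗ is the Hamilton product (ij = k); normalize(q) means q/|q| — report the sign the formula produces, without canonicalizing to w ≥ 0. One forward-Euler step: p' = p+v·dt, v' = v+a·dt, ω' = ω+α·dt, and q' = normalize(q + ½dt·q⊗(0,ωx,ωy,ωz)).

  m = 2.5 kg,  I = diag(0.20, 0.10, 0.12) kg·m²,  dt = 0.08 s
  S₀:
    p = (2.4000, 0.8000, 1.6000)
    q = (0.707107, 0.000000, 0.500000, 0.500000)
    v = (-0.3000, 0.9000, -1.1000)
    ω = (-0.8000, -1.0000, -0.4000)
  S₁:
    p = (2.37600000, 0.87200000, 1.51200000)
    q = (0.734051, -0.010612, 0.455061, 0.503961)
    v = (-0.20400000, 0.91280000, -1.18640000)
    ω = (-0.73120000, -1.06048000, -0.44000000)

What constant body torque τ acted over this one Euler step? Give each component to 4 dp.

τ = (0.1800, -0.0500, -0.1400)

ω₁ − ω₀ = (0.06880000, -0.06048000, -0.04000000)
ω₀×(Iω₀) = (0.0080, 0.0256, -0.0800)
I·α + gyro = (0.1800, -0.0500, -0.1400)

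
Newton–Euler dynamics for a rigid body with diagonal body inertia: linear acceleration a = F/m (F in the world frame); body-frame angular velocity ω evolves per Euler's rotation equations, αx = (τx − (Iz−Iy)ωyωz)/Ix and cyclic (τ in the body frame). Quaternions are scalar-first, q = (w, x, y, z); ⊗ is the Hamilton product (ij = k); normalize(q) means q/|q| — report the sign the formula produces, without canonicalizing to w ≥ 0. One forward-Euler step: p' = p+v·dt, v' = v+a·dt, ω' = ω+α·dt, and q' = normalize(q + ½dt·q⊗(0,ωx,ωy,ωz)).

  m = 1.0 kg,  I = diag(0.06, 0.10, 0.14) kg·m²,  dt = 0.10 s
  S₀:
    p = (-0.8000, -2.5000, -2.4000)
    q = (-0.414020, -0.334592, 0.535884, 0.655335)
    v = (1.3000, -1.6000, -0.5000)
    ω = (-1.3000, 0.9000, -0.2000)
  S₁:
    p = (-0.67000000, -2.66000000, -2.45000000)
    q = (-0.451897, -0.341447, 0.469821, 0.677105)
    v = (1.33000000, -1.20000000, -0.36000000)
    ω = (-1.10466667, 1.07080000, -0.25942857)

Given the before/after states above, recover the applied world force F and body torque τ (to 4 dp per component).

Δω = ω₁−ω₀ = (0.19533333, 0.17080000, -0.05942857)
τ = I·(Δω/dt) + ω₀×(Iω₀) = (0.1100, 0.1500, -0.1300)
velocity change Δv = (0.03000000, 0.40000000, 0.14000000)
applied force F = (0.3000, 4.0000, 1.4000)

F = (0.3000, 4.0000, 1.4000)
τ = (0.1100, 0.1500, -0.1300)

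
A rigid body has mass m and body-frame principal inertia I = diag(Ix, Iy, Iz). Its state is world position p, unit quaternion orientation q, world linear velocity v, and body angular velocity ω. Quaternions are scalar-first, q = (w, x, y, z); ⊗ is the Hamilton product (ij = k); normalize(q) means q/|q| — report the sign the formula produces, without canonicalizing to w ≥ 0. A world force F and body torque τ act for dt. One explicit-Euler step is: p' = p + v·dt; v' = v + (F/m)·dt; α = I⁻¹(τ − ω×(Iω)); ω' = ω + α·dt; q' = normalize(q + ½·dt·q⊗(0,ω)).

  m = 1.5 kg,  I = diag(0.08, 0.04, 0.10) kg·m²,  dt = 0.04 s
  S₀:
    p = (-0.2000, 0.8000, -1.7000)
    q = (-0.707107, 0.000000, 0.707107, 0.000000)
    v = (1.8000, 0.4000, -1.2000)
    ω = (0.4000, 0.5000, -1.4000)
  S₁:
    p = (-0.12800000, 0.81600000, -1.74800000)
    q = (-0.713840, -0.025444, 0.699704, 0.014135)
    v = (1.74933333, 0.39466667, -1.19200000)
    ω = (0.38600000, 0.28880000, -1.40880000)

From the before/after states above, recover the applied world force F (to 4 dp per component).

v₁ − v₀ = (-0.05066667, -0.00533333, 0.00800000)
applied force F = (-1.9000, -0.2000, 0.3000)

F = (-1.9000, -0.2000, 0.3000)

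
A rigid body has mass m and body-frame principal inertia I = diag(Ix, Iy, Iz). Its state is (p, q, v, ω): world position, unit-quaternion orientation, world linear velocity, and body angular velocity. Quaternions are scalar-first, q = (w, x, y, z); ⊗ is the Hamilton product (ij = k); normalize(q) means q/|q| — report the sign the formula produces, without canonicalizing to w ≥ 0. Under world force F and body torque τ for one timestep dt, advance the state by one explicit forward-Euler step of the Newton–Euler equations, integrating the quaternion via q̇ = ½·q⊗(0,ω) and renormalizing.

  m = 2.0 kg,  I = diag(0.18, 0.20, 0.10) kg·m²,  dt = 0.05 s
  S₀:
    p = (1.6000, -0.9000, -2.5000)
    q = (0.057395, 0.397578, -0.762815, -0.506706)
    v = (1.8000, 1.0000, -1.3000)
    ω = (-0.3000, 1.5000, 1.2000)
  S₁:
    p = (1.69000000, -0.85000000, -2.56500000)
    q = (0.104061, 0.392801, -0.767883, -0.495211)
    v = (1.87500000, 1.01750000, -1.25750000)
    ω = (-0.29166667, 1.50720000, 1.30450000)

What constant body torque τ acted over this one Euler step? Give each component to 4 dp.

rate change Δω = (0.00833333, 0.00720000, 0.10450000)
precession coupling = (-0.1800, -0.0288, -0.0090)
I·α + gyro = (-0.1500, 0.0000, 0.2000)

τ = (-0.1500, 0.0000, 0.2000)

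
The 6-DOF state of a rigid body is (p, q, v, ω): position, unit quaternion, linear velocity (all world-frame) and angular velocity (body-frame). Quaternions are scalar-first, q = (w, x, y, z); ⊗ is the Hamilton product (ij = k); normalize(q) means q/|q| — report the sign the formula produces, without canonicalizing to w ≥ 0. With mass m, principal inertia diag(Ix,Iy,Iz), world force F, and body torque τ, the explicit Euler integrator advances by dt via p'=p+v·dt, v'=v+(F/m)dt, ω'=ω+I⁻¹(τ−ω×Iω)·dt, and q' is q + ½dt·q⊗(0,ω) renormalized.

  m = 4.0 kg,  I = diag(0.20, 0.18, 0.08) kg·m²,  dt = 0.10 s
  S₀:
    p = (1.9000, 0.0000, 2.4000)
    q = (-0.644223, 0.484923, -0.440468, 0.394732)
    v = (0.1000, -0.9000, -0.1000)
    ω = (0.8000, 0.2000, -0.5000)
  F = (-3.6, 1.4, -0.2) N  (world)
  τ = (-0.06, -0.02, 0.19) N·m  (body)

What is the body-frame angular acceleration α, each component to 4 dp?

ω×(Iω) gyroscopic = (0.0100, -0.0480, -0.0032)
α = I⁻¹(τ − ω×Iω) = (-0.3500, 0.1556, 2.4150)

α = (-0.3500, 0.1556, 2.4150)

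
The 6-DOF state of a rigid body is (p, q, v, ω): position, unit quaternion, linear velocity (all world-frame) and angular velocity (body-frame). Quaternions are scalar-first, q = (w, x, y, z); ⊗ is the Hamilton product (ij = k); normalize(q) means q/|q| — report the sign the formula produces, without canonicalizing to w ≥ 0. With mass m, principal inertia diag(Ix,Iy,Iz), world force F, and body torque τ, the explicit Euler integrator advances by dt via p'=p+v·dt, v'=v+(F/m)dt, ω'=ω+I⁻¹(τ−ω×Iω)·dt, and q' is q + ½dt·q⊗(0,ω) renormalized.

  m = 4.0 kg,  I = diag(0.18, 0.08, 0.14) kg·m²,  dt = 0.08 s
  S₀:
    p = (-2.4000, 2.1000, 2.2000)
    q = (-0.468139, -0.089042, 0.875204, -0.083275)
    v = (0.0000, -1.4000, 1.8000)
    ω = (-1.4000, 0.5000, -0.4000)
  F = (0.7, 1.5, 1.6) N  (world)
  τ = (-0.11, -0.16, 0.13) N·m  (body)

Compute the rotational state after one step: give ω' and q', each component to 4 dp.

ω' = (-1.4436, 0.3176, -0.3657)
q' = (-0.4910, -0.0750, 0.8674, -0.0285)

precession coupling ω×(Iω) = (-0.0120, 0.0224, 0.0700)
(τ − ω×Iω)/I = (-0.5444, -2.2800, 0.4286)
ω' = ω + α·dt = (-1.4436, 0.3176, -0.3657)
Hamilton product q⊗(0,ω) = (-0.5955708, 0.3469505, -0.1531013, 1.3680202)
q + ½dt·q⊗(0,ω), renormalized = (-0.4910, -0.0750, 0.8674, -0.0285)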